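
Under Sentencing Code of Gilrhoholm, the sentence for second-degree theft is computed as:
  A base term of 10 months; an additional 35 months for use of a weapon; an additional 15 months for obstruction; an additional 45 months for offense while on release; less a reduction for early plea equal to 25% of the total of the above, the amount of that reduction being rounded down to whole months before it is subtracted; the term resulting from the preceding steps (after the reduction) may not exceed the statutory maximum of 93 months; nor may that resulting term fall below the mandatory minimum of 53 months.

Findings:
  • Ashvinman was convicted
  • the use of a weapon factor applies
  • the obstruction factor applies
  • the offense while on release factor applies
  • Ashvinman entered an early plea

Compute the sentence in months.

79 months

Use of a weapon enhancement: +35 months
Obstruction enhancement: +15 months
Offense while on release enhancement: +45 months
Adjusted term: 10 months + 35 months + 15 months + 45 months = 105 months
Early plea reduction: 25% of 105 months = 26 months (rounded down)
After reduction: 105 − 26 = 79 months
Cap at 93 months: 79 months is within the cap, no reduction.
Minimum 53 months: 79 months meets the minimum, no increase.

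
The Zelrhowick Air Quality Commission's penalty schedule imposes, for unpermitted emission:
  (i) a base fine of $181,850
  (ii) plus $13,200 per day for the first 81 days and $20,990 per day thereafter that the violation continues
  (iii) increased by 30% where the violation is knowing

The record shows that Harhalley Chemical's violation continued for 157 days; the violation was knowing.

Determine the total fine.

First 81 days: 81 × $13,200 = $1,069,200
Remaining days: (157 − 81) × $20,990 = $1,595,240
Per-day component: $1,069,200 + $1,595,240 = $2,664,440
Base plus per-day: $181,850 + $2,664,440 = $2,846,290
Enhancement: 30% of $2,846,290 = $853,887
Enhanced fine: $2,846,290 + $853,887 = $3,700,177

Civil penalty: $3,700,177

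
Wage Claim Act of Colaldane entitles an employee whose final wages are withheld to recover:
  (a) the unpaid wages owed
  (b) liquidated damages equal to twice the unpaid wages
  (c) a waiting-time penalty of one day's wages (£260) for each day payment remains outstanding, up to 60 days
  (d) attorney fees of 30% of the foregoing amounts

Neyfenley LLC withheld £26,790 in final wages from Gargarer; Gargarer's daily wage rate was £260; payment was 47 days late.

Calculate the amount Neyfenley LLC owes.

Total award: £120,367

Doubled: 2 × £26,790 = £53,580
Penalty days: min(47, 60) = 47
Waiting-time penalty: 47 × £260 = £12,220
Subtotal: £26,790 + £53,580 + £12,220 = £92,590
Attorney fees: 30% of £92,590 = £27,777
Total award: £92,590 + £27,777 = £120,367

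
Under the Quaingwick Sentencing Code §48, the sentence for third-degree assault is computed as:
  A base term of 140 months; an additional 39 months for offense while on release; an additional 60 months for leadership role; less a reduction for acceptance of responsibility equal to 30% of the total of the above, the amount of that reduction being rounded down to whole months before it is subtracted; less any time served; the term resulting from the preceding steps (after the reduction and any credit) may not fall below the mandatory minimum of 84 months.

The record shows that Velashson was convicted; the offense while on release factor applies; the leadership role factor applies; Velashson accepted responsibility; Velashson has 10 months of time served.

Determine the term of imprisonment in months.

Offense while on release enhancement: +39 months
Leadership role enhancement: +60 months
Adjusted term: 140 months + 39 months + 60 months = 239 months
Acceptance of responsibility reduction: 30% of 239 months = 71 months (rounded down)
After reduction: 239 − 71 = 168 months
Less time served: 168 months − 10 months = 158 months
Minimum 84 months: 158 months meets the minimum, no increase.

158 months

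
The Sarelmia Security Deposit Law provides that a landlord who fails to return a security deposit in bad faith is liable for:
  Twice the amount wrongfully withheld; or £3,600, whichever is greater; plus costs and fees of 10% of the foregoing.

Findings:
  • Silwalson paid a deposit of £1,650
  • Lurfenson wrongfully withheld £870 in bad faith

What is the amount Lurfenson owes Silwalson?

Doubled: 2 × £870 = £1,740
Minimum £3,600: £1,740 is below the minimum → £3,600
Costs and fees: 10% of £3,600 = £360
Total recovery: £3,600 + £360 = £3,960

£3,960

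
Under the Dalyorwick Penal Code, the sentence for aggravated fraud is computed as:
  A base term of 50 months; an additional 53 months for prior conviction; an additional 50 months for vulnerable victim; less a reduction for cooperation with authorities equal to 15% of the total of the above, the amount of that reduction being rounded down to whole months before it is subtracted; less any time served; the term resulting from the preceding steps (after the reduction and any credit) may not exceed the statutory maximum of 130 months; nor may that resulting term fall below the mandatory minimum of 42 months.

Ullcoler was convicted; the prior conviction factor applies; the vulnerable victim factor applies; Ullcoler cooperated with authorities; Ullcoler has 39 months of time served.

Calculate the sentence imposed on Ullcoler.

Prior conviction enhancement: +53 months
Vulnerable victim enhancement: +50 months
Adjusted term: 50 months + 53 months + 50 months = 153 months
Cooperation with authorities reduction: 15% of 153 months = 22 months (rounded down)
After reduction: 153 − 22 = 131 months
Less time served: 131 months − 39 months = 92 months
Cap at 130 months: 92 months is within the cap, no reduction.
Minimum 42 months: 92 months meets the minimum, no increase.

Sentence: 92 months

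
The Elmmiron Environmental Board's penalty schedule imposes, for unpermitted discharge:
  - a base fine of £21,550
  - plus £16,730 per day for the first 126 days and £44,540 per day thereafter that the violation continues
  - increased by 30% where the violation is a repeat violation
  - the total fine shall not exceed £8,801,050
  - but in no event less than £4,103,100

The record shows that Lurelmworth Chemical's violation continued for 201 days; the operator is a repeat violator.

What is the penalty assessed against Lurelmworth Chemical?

First 126 days: 126 × £16,730 = £2,107,980
Remaining days: (201 − 126) × £44,540 = £3,340,500
Per-day component: £2,107,980 + £3,340,500 = £5,448,480
Base plus per-day: £21,550 + £5,448,480 = £5,470,030
Enhancement: 30% of £5,470,030 = £1,641,009
Enhanced fine: £5,470,030 + £1,641,009 = £7,111,039
Cap at £8,801,050: £7,111,039 is within the cap, no reduction.
Minimum £4,103,100: £7,111,039 meets the minimum, no increase.

Civil penalty: £7,111,039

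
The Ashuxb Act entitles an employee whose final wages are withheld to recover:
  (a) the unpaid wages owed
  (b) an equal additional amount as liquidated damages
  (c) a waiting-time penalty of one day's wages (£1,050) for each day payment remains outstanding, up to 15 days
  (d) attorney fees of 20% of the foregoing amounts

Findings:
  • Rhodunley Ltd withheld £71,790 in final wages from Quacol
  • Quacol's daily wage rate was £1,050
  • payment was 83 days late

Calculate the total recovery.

Liquidated damages (equal amount): £71,790
Penalty days: min(83, 15) = 15
Waiting-time penalty: 15 × £1,050 = £15,750
Subtotal: £71,790 + £71,790 + £15,750 = £159,330
Attorney fees: 20% of £159,330 = £31,866
Total award: £159,330 + £31,866 = £191,196

£191,196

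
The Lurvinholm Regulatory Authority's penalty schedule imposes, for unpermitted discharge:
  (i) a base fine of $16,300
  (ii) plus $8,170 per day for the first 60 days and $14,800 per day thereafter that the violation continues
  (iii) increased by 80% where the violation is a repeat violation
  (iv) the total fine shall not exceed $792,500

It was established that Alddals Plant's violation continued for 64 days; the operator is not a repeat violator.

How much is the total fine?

First 60 days: 60 × $8,170 = $490,200
Remaining days: (64 − 60) × $14,800 = $59,200
Per-day component: $490,200 + $59,200 = $549,400
Base plus per-day: $16,300 + $549,400 = $565,700
The operator is not a repeat violator: no 80% increase.
Cap at $792,500: $565,700 is within the cap, no reduction.

$565,700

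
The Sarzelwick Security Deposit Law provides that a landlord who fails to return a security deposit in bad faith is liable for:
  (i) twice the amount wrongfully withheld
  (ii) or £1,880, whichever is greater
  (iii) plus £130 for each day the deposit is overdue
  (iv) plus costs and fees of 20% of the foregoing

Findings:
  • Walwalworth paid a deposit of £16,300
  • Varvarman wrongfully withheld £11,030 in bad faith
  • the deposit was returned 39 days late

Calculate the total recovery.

£32,556

Doubled: 2 × £11,030 = £22,060
Minimum £1,880: £22,060 meets the minimum, no increase.
Late-return penalty: 39 × £130 = £5,070
Damages plus late penalty: £22,060 + £5,070 = £27,130
Costs and fees: 20% of £27,130 = £5,426
Total recovery: £27,130 + £5,426 = £32,556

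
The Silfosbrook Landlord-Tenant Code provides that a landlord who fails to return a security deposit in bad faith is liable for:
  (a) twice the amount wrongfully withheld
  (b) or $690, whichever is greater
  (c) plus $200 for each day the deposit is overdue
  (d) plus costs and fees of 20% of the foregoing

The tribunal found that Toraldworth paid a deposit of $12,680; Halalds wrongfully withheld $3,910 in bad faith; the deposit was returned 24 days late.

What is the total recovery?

Doubled: 2 × $3,910 = $7,820
Minimum $690: $7,820 meets the minimum, no increase.
Late-return penalty: 24 × $200 = $4,800
Damages plus late penalty: $7,820 + $4,800 = $12,620
Costs and fees: 20% of $12,620 = $2,524
Total recovery: $12,620 + $2,524 = $15,144

$15,144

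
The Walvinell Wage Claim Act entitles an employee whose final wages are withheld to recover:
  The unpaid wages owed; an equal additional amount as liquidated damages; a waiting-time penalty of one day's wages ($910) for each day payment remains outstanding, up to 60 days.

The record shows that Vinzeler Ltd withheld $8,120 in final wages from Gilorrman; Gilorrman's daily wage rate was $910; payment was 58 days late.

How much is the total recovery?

Total award: $69,020

Liquidated damages (equal amount): $8,120
Penalty days: min(58, 60) = 58
Waiting-time penalty: 58 × $910 = $52,780
Total award: $8,120 + $8,120 + $52,780 = $69,020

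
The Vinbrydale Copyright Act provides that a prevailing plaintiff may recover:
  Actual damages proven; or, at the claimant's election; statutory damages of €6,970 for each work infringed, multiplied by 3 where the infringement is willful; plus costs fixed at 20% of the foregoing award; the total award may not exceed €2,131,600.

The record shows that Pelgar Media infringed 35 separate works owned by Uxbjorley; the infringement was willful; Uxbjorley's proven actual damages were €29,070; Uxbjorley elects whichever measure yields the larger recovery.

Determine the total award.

€878,220

Statutory damages: 35 × €6,970 = €243,950
Trebled: 3 × €243,950 = €731,850
Greater of actual damages (€29,070) or enhanced statutory damages (€731,850): €731,850
Costs: 20% of €731,850 = €146,370
Award plus costs: €731,850 + €146,370 = €878,220
Cap at €2,131,600: €878,220 is within the cap, no reduction.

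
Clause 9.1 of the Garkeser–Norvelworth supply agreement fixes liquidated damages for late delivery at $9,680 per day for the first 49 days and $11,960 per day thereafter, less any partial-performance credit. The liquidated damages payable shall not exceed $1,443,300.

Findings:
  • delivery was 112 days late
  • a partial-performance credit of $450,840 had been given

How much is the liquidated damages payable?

$776,960

First 49 days: 49 × $9,680 = $474,320
Remaining days: (112 − 49) × $11,960 = $753,480
Accrued per-day damages: $474,320 + $753,480 = $1,227,800
Less partial-performance credit: $1,227,800 − $450,840 = $776,960
Cap at $1,443,300: $776,960 is within the cap, no reduction.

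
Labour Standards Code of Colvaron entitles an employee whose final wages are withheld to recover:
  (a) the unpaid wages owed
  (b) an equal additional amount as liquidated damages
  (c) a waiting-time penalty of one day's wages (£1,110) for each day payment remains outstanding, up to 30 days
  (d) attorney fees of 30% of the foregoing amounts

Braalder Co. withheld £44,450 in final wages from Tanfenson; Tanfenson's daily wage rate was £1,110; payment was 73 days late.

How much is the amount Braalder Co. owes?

Liquidated damages (equal amount): £44,450
Penalty days: min(73, 30) = 30
Waiting-time penalty: 30 × £1,110 = £33,300
Subtotal: £44,450 + £44,450 + £33,300 = £122,200
Attorney fees: 30% of £122,200 = £36,660
Total award: £122,200 + £36,660 = £158,860

Total award: £158,860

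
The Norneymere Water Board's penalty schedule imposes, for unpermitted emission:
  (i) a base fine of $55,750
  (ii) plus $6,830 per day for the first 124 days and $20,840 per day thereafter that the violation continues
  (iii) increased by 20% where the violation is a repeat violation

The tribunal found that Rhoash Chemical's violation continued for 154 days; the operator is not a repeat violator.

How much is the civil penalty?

First 124 days: 124 × $6,830 = $846,920
Remaining days: (154 − 124) × $20,840 = $625,200
Per-day component: $846,920 + $625,200 = $1,472,120
Base plus per-day: $55,750 + $1,472,120 = $1,527,870
The operator is not a repeat violator: no 20% increase.

Civil penalty: $1,527,870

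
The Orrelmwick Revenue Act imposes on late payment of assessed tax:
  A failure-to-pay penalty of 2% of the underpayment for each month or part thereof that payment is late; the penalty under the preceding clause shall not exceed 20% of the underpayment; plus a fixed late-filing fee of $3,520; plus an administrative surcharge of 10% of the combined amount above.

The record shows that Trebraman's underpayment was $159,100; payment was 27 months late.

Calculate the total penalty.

$38,874

Accrued rate: 2% × 27 = 54%, capped at 20% → 20%
Failure-to-pay penalty: 20% of $159,100 = $31,820
Penalty before surcharge: $31,820 + $3,520 = $35,340
Administrative surcharge: 10% of $35,340 = $3,534
Total penalty: $35,340 + $3,534 = $38,874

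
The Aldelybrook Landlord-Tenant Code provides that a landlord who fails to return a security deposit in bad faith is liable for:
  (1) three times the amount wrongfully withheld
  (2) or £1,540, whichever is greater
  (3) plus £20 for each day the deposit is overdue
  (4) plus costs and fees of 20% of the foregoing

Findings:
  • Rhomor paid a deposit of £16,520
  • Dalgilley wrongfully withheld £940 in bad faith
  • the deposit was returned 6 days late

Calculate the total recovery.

Trebled: 3 × £940 = £2,820
Minimum £1,540: £2,820 meets the minimum, no increase.
Late-return penalty: 6 × £20 = £120
Damages plus late penalty: £2,820 + £120 = £2,940
Costs and fees: 20% of £2,940 = £588
Total recovery: £2,940 + £588 = £3,528

£3,528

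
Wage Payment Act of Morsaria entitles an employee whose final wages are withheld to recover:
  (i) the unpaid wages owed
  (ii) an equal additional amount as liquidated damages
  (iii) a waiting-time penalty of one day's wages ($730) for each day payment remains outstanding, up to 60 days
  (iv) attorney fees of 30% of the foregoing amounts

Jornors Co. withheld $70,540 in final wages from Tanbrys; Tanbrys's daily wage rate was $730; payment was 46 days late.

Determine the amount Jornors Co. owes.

$227,058

Liquidated damages (equal amount): $70,540
Penalty days: min(46, 60) = 46
Waiting-time penalty: 46 × $730 = $33,580
Subtotal: $70,540 + $70,540 + $33,580 = $174,660
Attorney fees: 30% of $174,660 = $52,398
Total award: $174,660 + $52,398 = $227,058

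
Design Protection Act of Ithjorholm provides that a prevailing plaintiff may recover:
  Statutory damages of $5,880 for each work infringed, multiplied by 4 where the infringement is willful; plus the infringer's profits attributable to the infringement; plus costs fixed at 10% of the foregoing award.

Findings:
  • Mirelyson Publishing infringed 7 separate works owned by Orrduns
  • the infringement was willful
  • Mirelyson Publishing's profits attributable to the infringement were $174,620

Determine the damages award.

$373,186

Statutory damages: 7 × $5,880 = $41,160
Multiplied by 4: 4 × $41,160 = $164,640
Combined award: $164,640 + $174,620 = $339,260
Costs: 10% of $339,260 = $33,926
Award plus costs: $339,260 + $33,926 = $373,186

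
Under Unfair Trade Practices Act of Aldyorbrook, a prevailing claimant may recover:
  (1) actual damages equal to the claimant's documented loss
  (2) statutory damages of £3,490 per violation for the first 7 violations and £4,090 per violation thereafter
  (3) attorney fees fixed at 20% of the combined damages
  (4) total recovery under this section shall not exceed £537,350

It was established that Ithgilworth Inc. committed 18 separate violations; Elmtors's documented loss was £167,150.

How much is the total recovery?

First 7 violations: 7 × £3,490 = £24,430
Remaining violations: (18 − 7) × £4,090 = £44,990
Statutory damages: £24,430 + £44,990 = £69,420
Combined damages: £167,150 + £69,420 = £236,570
Attorney fees: 20% of £236,570 = £47,314
Total before cap: £236,570 + £47,314 = £283,884
Cap at £537,350: £283,884 is within the cap, no reduction.

£283,884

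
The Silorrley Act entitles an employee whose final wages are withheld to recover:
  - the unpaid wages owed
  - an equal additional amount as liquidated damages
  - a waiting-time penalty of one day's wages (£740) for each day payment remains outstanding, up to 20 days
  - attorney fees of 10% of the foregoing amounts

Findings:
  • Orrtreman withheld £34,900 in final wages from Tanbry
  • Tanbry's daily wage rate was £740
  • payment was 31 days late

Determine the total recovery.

Liquidated damages (equal amount): £34,900
Penalty days: min(31, 20) = 20
Waiting-time penalty: 20 × £740 = £14,800
Subtotal: £34,900 + £34,900 + £14,800 = £84,600
Attorney fees: 10% of £84,600 = £8,460
Total award: £84,600 + £8,460 = £93,060

£93,060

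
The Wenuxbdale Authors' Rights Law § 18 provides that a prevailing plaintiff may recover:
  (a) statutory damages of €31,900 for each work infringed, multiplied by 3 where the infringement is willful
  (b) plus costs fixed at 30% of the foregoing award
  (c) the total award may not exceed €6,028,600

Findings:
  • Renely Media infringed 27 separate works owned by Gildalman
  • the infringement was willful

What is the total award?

Statutory damages: 27 × €31,900 = €861,300
Trebled: 3 × €861,300 = €2,583,900
Costs: 30% of €2,583,900 = €775,170
Award plus costs: €2,583,900 + €775,170 = €3,359,070
Cap at €6,028,600: €3,359,070 is within the cap, no reduction.

€3,359,070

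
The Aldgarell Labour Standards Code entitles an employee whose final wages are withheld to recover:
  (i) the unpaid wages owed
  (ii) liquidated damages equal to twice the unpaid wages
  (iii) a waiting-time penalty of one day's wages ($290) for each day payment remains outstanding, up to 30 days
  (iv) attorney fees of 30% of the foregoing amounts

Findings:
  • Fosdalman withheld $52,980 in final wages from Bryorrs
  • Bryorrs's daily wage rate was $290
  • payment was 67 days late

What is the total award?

Doubled: 2 × $52,980 = $105,960
Penalty days: min(67, 30) = 30
Waiting-time penalty: 30 × $290 = $8,700
Subtotal: $52,980 + $105,960 + $8,700 = $167,640
Attorney fees: 30% of $167,640 = $50,292
Total award: $167,640 + $50,292 = $217,932

$217,932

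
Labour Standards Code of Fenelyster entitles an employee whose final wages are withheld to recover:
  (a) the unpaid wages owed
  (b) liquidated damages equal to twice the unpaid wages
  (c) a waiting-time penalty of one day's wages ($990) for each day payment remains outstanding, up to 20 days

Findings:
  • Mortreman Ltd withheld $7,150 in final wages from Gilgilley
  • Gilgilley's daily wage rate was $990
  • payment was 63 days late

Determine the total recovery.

Doubled: 2 × $7,150 = $14,300
Penalty days: min(63, 20) = 20
Waiting-time penalty: 20 × $990 = $19,800
Total award: $7,150 + $14,300 + $19,800 = $41,250

$41,250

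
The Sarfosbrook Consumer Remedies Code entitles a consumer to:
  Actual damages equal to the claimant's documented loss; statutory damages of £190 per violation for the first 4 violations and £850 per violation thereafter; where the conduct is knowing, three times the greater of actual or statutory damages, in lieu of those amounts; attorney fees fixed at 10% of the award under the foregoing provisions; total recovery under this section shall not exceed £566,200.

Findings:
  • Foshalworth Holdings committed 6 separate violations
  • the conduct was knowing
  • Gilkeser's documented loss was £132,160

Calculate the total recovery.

First 4 violations: 4 × £190 = £760
Remaining violations: (6 − 4) × £850 = £1,700
Statutory damages: £760 + £1,700 = £2,460
Greater of actual damages (£132,160) or statutory damages (£2,460): £132,160
Trebled: 3 × £132,160 = £396,480
Attorney fees: 10% of £396,480 = £39,648
Total before cap: £396,480 + £39,648 = £436,128
Cap at £566,200: £436,128 is within the cap, no reduction.

£436,128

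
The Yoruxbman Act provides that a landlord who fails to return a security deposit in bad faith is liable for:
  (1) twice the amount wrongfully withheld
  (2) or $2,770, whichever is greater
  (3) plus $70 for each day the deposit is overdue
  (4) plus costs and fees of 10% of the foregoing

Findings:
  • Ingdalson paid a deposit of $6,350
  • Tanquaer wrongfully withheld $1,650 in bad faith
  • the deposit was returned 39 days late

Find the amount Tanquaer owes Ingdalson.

Doubled: 2 × $1,650 = $3,300
Minimum $2,770: $3,300 meets the minimum, no increase.
Late-return penalty: 39 × $70 = $2,730
Damages plus late penalty: $3,300 + $2,730 = $6,030
Costs and fees: 10% of $6,030 = $603
Total recovery: $6,030 + $603 = $6,633

Recovery: $6,633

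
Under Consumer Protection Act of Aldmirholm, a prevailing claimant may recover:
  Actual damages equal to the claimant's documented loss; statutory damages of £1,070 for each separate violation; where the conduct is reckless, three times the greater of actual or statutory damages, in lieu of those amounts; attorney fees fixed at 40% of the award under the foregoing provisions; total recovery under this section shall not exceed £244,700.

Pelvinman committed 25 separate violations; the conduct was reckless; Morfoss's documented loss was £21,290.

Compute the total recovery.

Statutory damages: 25 × £1,070 = £26,750
Greater of actual damages (£21,290) or statutory damages (£26,750): £26,750
Trebled: 3 × £26,750 = £80,250
Attorney fees: 40% of £80,250 = £32,100
Total before cap: £80,250 + £32,100 = £112,350
Cap at £244,700: £112,350 is within the cap, no reduction.

£112,350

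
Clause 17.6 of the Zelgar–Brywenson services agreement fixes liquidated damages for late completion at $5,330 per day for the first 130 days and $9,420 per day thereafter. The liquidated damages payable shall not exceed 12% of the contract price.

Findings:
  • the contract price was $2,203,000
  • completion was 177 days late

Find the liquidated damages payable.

First 130 days: 130 × $5,330 = $692,900
Remaining days: (177 − 130) × $9,420 = $442,740
Accrued per-day damages: $692,900 + $442,740 = $1,135,640
Cap: 12% of $2,203,000 = $264,360
Cap at $264,360: $1,135,640 exceeds the cap → $264,360

Liquidated damages: $264,360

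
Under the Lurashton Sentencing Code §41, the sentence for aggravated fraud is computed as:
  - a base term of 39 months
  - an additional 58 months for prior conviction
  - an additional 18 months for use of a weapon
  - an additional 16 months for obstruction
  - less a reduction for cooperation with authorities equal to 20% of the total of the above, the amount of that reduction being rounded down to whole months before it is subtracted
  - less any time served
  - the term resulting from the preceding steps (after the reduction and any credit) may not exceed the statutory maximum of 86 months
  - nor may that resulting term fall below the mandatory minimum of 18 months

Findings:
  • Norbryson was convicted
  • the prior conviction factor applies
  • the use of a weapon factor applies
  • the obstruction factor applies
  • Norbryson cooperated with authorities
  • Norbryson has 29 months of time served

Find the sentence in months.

76 months

Prior conviction enhancement: +58 months
Use of a weapon enhancement: +18 months
Obstruction enhancement: +16 months
Adjusted term: 39 months + 58 months + 18 months + 16 months = 131 months
Cooperation with authorities reduction: 20% of 131 months = 26 months (rounded down)
After reduction: 131 − 26 = 105 months
Less time served: 105 months − 29 months = 76 months
Cap at 86 months: 76 months is within the cap, no reduction.
Minimum 18 months: 76 months meets the minimum, no increase.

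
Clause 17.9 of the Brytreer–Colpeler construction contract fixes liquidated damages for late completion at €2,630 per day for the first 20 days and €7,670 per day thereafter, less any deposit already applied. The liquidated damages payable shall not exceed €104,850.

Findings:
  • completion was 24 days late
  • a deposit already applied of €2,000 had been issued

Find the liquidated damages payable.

First 20 days: 20 × €2,630 = €52,600
Remaining days: (24 − 20) × €7,670 = €30,680
Accrued per-day damages: €52,600 + €30,680 = €83,280
Less deposit already applied: €83,280 − €2,000 = €81,280
Cap at €104,850: €81,280 is within the cap, no reduction.

€81,280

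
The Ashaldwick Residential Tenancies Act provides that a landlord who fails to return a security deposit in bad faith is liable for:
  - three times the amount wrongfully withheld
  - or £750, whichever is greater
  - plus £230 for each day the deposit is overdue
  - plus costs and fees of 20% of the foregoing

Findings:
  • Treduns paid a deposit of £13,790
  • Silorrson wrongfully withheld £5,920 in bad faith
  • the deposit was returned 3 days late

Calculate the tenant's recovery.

Trebled: 3 × £5,920 = £17,760
Minimum £750: £17,760 meets the minimum, no increase.
Late-return penalty: 3 × £230 = £690
Damages plus late penalty: £17,760 + £690 = £18,450
Costs and fees: 20% of £18,450 = £3,690
Total recovery: £18,450 + £3,690 = £22,140

Recovery: £22,140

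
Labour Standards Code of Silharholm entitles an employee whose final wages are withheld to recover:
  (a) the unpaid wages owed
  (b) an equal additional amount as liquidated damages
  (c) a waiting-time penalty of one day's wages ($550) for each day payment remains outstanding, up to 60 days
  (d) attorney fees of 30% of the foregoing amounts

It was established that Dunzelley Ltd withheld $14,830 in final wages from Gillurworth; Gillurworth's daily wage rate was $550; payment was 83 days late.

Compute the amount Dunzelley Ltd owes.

Liquidated damages (equal amount): $14,830
Penalty days: min(83, 60) = 60
Waiting-time penalty: 60 × $550 = $33,000
Subtotal: $14,830 + $14,830 + $33,000 = $62,660
Attorney fees: 30% of $62,660 = $18,798
Total award: $62,660 + $18,798 = $81,458

$81,458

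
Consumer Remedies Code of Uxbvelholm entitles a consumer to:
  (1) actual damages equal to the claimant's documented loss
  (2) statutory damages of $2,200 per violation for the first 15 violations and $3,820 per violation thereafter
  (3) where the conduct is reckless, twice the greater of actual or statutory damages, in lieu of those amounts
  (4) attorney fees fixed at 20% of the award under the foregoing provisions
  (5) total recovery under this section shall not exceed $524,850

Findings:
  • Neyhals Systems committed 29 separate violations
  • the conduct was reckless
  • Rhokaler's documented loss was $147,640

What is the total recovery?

$354,336

First 15 violations: 15 × $2,200 = $33,000
Remaining violations: (29 − 15) × $3,820 = $53,480
Statutory damages: $33,000 + $53,480 = $86,480
Greater of actual damages ($147,640) or statutory damages ($86,480): $147,640
Doubled: 2 × $147,640 = $295,280
Attorney fees: 20% of $295,280 = $59,056
Total before cap: $295,280 + $59,056 = $354,336
Cap at $524,850: $354,336 is within the cap, no reduction.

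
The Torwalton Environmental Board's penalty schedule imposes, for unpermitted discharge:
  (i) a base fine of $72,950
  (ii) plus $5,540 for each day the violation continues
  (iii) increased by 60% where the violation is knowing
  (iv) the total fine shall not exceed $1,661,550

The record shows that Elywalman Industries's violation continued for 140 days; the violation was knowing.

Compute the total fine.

Per-day component: 140 × $5,540 = $775,600
Base plus per-day: $72,950 + $775,600 = $848,550
Enhancement: 60% of $848,550 = $509,130
Enhanced fine: $848,550 + $509,130 = $1,357,680
Cap at $1,661,550: $1,357,680 is within the cap, no reduction.

$1,357,680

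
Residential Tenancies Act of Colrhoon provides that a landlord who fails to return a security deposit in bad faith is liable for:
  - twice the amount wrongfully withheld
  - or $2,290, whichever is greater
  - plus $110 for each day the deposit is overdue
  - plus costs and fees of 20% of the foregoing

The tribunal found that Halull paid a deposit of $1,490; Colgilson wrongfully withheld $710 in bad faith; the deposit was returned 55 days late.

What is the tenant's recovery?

Doubled: 2 × $710 = $1,420
Minimum $2,290: $1,420 is below the minimum → $2,290
Late-return penalty: 55 × $110 = $6,050
Damages plus late penalty: $2,290 + $6,050 = $8,340
Costs and fees: 20% of $8,340 = $1,668
Total recovery: $8,340 + $1,668 = $10,008

$10,008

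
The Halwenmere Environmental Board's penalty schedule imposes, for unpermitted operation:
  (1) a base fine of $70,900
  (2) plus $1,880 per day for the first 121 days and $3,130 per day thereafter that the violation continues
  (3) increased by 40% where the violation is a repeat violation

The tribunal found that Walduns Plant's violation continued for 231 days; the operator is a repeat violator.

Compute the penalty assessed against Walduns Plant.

First 121 days: 121 × $1,880 = $227,480
Remaining days: (231 − 121) × $3,130 = $344,300
Per-day component: $227,480 + $344,300 = $571,780
Base plus per-day: $70,900 + $571,780 = $642,680
Enhancement: 40% of $642,680 = $257,072
Enhanced fine: $642,680 + $257,072 = $899,752

$899,752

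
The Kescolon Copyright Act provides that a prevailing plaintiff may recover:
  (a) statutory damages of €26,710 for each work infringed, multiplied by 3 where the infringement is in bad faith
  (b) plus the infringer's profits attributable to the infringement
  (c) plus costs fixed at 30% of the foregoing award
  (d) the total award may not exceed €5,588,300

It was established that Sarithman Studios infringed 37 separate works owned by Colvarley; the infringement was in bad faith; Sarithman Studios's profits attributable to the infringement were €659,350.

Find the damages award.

€4,711,408

Statutory damages: 37 × €26,710 = €988,270
Trebled: 3 × €988,270 = €2,964,810
Combined award: €2,964,810 + €659,350 = €3,624,160
Costs: 30% of €3,624,160 = €1,087,248
Award plus costs: €3,624,160 + €1,087,248 = €4,711,408
Cap at €5,588,300: €4,711,408 is within the cap, no reduction.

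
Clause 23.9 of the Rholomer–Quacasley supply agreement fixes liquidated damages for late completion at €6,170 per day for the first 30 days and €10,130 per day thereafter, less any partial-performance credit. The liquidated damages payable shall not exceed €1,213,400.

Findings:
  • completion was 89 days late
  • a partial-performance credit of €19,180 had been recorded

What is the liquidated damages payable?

First 30 days: 30 × €6,170 = €185,100
Remaining days: (89 − 30) × €10,130 = €597,670
Accrued per-day damages: €185,100 + €597,670 = €782,770
Less partial-performance credit: €782,770 − €19,180 = €763,590
Cap at €1,213,400: €763,590 is within the cap, no reduction.

Liquidated damages: €763,590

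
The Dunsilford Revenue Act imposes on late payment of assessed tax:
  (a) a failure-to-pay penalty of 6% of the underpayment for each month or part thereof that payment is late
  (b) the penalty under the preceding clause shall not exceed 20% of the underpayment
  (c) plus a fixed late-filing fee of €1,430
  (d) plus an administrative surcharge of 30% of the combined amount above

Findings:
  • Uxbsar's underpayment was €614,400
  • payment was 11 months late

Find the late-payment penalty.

€161,603

Accrued rate: 6% × 11 = 66%, capped at 20% → 20%
Failure-to-pay penalty: 20% of €614,400 = €122,880
Penalty before surcharge: €122,880 + €1,430 = €124,310
Administrative surcharge: 30% of €124,310 = €37,293
Total penalty: €124,310 + €37,293 = €161,603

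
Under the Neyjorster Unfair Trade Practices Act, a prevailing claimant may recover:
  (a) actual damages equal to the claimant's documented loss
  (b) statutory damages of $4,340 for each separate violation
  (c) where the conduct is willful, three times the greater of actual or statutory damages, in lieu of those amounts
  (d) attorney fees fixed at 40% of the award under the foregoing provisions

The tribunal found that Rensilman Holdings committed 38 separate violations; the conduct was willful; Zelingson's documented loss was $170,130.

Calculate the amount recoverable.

Total recovery: $714,546

Statutory damages: 38 × $4,340 = $164,920
Greater of actual damages ($170,130) or statutory damages ($164,920): $170,130
Trebled: 3 × $170,130 = $510,390
Attorney fees: 40% of $510,390 = $204,156
Total recovery: $510,390 + $204,156 = $714,546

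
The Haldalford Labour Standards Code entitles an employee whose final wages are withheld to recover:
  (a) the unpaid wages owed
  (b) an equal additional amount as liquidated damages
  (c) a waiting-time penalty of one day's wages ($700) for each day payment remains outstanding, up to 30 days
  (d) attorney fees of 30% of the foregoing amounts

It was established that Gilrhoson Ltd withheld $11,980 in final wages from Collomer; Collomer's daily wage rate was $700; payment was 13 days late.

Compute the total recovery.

$42,978

Liquidated damages (equal amount): $11,980
Penalty days: min(13, 30) = 13
Waiting-time penalty: 13 × $700 = $9,100
Subtotal: $11,980 + $11,980 + $9,100 = $33,060
Attorney fees: 30% of $33,060 = $9,918
Total award: $33,060 + $9,918 = $42,978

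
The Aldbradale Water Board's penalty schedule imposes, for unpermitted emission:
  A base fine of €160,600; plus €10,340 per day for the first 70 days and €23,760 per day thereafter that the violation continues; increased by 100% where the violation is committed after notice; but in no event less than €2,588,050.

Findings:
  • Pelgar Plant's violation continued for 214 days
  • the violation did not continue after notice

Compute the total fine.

€4,305,840

First 70 days: 70 × €10,340 = €723,800
Remaining days: (214 − 70) × €23,760 = €3,421,440
Per-day component: €723,800 + €3,421,440 = €4,145,240
Base plus per-day: €160,600 + €4,145,240 = €4,305,840
The violation did not continue after notice: no 100% increase.
Minimum €2,588,050: €4,305,840 meets the minimum, no increase.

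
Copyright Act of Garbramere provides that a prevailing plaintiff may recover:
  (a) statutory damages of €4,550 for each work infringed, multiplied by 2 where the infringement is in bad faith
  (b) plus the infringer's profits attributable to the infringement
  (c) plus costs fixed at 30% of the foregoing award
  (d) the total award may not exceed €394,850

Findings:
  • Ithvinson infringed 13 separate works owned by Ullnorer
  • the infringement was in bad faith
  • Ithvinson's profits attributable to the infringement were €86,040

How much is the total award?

€265,642

Statutory damages: 13 × €4,550 = €59,150
Doubled: 2 × €59,150 = €118,300
Combined award: €118,300 + €86,040 = €204,340
Costs: 30% of €204,340 = €61,302
Award plus costs: €204,340 + €61,302 = €265,642
Cap at €394,850: €265,642 is within the cap, no reduction.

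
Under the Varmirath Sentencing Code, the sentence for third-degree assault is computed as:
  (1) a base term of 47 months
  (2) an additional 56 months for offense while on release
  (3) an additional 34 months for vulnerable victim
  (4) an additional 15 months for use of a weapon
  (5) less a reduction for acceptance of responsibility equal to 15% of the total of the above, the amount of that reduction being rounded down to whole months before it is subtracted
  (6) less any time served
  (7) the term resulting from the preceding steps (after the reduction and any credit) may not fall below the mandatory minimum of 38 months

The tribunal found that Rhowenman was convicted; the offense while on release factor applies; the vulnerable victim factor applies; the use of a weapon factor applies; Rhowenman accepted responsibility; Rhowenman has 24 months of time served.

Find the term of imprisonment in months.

106 months

Offense while on release enhancement: +56 months
Vulnerable victim enhancement: +34 months
Use of a weapon enhancement: +15 months
Adjusted term: 47 months + 56 months + 34 months + 15 months = 152 months
Acceptance of responsibility reduction: 15% of 152 months = 22 months (rounded down)
After reduction: 152 − 22 = 130 months
Less time served: 130 months − 24 months = 106 months
Minimum 38 months: 106 months meets the minimum, no increase.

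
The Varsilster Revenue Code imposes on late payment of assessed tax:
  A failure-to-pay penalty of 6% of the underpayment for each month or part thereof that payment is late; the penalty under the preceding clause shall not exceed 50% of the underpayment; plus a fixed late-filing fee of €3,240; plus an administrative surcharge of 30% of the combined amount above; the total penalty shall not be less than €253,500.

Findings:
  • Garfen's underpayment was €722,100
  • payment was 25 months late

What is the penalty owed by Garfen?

Accrued rate: 6% × 25 = 150%, capped at 50% → 50%
Failure-to-pay penalty: 50% of €722,100 = €361,050
Penalty before surcharge: €361,050 + €3,240 = €364,290
Administrative surcharge: 30% of €364,290 = €109,287
Total penalty: €364,290 + €109,287 = €473,577
Minimum €253,500: €473,577 meets the minimum, no increase.

€473,577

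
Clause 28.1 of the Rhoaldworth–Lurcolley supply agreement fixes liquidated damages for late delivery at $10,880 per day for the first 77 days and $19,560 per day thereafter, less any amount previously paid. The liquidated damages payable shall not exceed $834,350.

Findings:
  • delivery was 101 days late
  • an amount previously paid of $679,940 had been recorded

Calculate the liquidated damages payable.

$627,260

First 77 days: 77 × $10,880 = $837,760
Remaining days: (101 − 77) × $19,560 = $469,440
Accrued per-day damages: $837,760 + $469,440 = $1,307,200
Less amount previously paid: $1,307,200 − $679,940 = $627,260
Cap at $834,350: $627,260 is within the cap, no reduction.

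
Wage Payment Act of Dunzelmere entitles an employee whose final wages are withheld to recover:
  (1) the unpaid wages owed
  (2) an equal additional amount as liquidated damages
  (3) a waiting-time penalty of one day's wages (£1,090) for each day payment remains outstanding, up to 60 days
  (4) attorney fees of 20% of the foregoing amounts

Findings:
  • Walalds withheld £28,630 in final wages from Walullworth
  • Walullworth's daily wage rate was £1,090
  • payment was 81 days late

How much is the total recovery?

Liquidated damages (equal amount): £28,630
Penalty days: min(81, 60) = 60
Waiting-time penalty: 60 × £1,090 = £65,400
Subtotal: £28,630 + £28,630 + £65,400 = £122,660
Attorney fees: 20% of £122,660 = £24,532
Total award: £122,660 + £24,532 = £147,192

£147,192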